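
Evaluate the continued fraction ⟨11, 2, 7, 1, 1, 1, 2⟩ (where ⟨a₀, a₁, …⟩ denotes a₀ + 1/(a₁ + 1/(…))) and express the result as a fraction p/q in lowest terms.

1491/130

Start with 2.
1 + 1/(2/1) = 1 + 1/2 = 3/2
1 + 1/(3/2) = 1 + 2/3 = 5/3
1 + 1/(5/3) = 1 + 3/5 = 8/5
7 + 1/(8/5) = 7 + 5/8 = 61/8
2 + 1/(61/8) = 2 + 8/61 = 130/61
11 + 1/(130/61) = 11 + 61/130 = 1491/130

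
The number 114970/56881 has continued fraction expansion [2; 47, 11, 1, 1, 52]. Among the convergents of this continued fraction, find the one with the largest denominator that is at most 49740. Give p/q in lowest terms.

List convergents until the denominator exceeds the bound:
a_0 = 2: 2/1  (≤ bound)
a_1 = 47: 95/47  (≤ bound)
a_2 = 11: 1047/518  (≤ bound)
a_3 = 1: 1142/565  (≤ bound)
a_4 = 1: 2189/1083  (≤ bound)
a_5 = 52: 114970/56881  (> 49740, stop)

2189/1083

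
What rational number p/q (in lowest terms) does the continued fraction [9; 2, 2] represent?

a_0 = 9: 9/1
a_1 = 2: 19/2
a_2 = 2: 47/5

47/5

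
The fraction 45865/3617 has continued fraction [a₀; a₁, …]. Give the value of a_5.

3

⌊45865/3617⌋ = 12, remainder 2461
⌊3617/2461⌋ = 1, remainder 1156
⌊2461/1156⌋ = 2, remainder 149
⌊1156/149⌋ = 7, remainder 113
⌊149/113⌋ = 1, remainder 36
⌊113/36⌋ = 3, remainder 5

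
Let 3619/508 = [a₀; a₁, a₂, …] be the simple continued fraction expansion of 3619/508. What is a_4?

3

Run the Euclidean algorithm, recording each quotient:
⌊3619/508⌋ = 7, remainder 63
⌊508/63⌋ = 8, remainder 4
⌊63/4⌋ = 15, remainder 3
⌊4/3⌋ = 1, remainder 1
⌊3/1⌋ = 3, remainder 0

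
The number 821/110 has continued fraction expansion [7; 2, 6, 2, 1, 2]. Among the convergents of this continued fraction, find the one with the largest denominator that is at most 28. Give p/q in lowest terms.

List convergents until the denominator exceeds the bound:
a_0 = 7: 7/1  (≤ bound)
a_1 = 2: 15/2  (≤ bound)
a_2 = 6: 97/13  (≤ bound)
a_3 = 2: 209/28  (≤ bound)
a_4 = 1: 306/41  (> 28, stop)

209/28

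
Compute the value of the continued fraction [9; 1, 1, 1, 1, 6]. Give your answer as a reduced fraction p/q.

317/33

Compute successive convergents:
a_0 = 9: 9/1
a_1 = 1: 10/1
a_2 = 1: 19/2
a_3 = 1: 29/3
a_4 = 1: 48/5
a_5 = 6: 317/33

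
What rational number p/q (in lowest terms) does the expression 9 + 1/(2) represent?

19/2

Build up convergents one term at a time:
a_0 = 9: 9/1
a_1 = 2: 19/2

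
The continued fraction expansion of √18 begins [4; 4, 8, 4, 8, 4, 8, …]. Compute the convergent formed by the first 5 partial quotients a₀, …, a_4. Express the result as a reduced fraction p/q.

4756/1121

Collapse the nested fraction from the inside out:
Start with 8.
4 + 1/(8/1) = 4 + 1/8 = 33/8
8 + 1/(33/8) = 8 + 8/33 = 272/33
4 + 1/(272/33) = 4 + 33/272 = 1121/272
4 + 1/(1121/272) = 4 + 272/1121 = 4756/1121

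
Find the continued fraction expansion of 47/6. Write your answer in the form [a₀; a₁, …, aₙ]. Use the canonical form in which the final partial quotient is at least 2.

[7; 1, 5]

47 = 7·6 + 5, so a_0 = 7
6 = 1·5 + 1, so a_1 = 1
5 = 5·1 + 0, so a_2 = 5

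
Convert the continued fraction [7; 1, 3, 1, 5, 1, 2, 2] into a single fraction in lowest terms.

1777/228

a_0 = 7: 7/1
a_1 = 1: 8/1
a_2 = 3: 31/4
a_3 = 1: 39/5
a_4 = 5: 226/29
a_5 = 1: 265/34
a_6 = 2: 756/97
a_7 = 2: 1777/228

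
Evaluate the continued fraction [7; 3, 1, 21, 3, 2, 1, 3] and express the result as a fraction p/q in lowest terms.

23666/3263

Work from the innermost term outward:
Start with 3.
1 + 1/(3/1) = 1 + 1/3 = 4/3
2 + 1/(4/3) = 2 + 3/4 = 11/4
3 + 1/(11/4) = 3 + 4/11 = 37/11
21 + 1/(37/11) = 21 + 11/37 = 788/37
1 + 1/(788/37) = 1 + 37/788 = 825/788
3 + 1/(825/788) = 3 + 788/825 = 3263/825
7 + 1/(3263/825) = 7 + 825/3263 = 23666/3263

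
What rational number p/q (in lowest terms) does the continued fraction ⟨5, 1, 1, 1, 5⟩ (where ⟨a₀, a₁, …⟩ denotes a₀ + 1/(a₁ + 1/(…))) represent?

96/17

Collapse the nested fraction from the inside out:
Start with 5.
1 + 1/(5/1) = 1 + 1/5 = 6/5
1 + 1/(6/5) = 1 + 5/6 = 11/6
1 + 1/(11/6) = 1 + 6/11 = 17/11
5 + 1/(17/11) = 5 + 11/17 = 96/17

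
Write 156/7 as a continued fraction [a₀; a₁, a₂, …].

156 = 22·7 + 2, so a_0 = 22
7 = 3·2 + 1, so a_1 = 3
2 = 2·1 + 0, so a_2 = 2

[22; 3, 2]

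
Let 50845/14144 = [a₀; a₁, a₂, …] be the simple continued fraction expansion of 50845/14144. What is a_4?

7

Repeatedly divide and take the remainder:
50845 ÷ 14144 → quotient 3, remainder 8413
14144 ÷ 8413 → quotient 1, remainder 5731
8413 ÷ 5731 → quotient 1, remainder 2682
5731 ÷ 2682 → quotient 2, remainder 367
2682 ÷ 367 → quotient 7, remainder 113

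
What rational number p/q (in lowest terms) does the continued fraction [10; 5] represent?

51/5

a_0 = 10: 10/1
a_1 = 5: 51/5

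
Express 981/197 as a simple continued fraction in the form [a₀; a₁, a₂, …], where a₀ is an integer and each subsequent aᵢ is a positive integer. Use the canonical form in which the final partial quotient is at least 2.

[4; 1, 48, 4]

Apply division with remainder until the remainder is 0:
⌊981/197⌋ = 4, remainder 193
⌊197/193⌋ = 1, remainder 4
⌊193/4⌋ = 48, remainder 1
⌊4/1⌋ = 4, remainder 0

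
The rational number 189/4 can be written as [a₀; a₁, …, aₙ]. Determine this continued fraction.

Apply division with remainder until the remainder is 0:
189 ÷ 4 → quotient 47, remainder 1
4 ÷ 1 → quotient 4, remainder 0

[47; 4]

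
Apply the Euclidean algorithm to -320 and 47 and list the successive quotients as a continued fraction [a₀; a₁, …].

Apply division with remainder until the remainder is 0:
-320 ÷ 47 → quotient -7, remainder 9
47 ÷ 9 → quotient 5, remainder 2
9 ÷ 2 → quotient 4, remainder 1
2 ÷ 1 → quotient 2, remainder 0

[-7; 5, 4, 2]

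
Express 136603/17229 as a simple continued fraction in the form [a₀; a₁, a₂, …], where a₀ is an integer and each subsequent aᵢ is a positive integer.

[7; 1, 13, 53, 2, 3, 3]

136603 ÷ 17229 → quotient 7, remainder 16000
17229 ÷ 16000 → quotient 1, remainder 1229
16000 ÷ 1229 → quotient 13, remainder 23
1229 ÷ 23 → quotient 53, remainder 10
23 ÷ 10 → quotient 2, remainder 3
10 ÷ 3 → quotient 3, remainder 1
3 ÷ 1 → quotient 3, remainder 0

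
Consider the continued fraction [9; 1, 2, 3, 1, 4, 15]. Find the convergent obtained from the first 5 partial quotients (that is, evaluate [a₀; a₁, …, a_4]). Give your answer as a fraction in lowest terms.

Starting at the tail and folding back:
Start with 1.
3 + 1/(1/1) = 3 + 1/1 = 4/1
2 + 1/(4/1) = 2 + 1/4 = 9/4
1 + 1/(9/4) = 1 + 4/9 = 13/9
9 + 1/(13/9) = 9 + 9/13 = 126/13

126/13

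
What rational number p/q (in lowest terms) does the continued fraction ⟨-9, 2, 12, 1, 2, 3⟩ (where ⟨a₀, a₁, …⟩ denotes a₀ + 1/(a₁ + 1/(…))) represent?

-2249/264

a_0 = -9: -9/1
a_1 = 2: -17/2
a_2 = 12: -213/25
a_3 = 1: -230/27
a_4 = 2: -673/79
a_5 = 3: -2249/264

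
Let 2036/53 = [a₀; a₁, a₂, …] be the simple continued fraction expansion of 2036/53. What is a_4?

2036 ÷ 53 → quotient 38, remainder 22
53 ÷ 22 → quotient 2, remainder 9
22 ÷ 9 → quotient 2, remainder 4
9 ÷ 4 → quotient 2, remainder 1
4 ÷ 1 → quotient 4, remainder 0

4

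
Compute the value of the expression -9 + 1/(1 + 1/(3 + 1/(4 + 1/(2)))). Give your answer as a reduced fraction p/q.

-313/38

Start with 2.
4 + 1/(2/1) = 4 + 1/2 = 9/2
3 + 1/(9/2) = 3 + 2/9 = 29/9
1 + 1/(29/9) = 1 + 9/29 = 38/29
-9 + 1/(38/29) = -9 + 29/38 = -313/38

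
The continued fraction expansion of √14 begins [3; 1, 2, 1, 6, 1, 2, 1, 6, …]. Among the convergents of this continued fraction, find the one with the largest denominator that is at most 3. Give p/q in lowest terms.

11/3

List convergents until the denominator exceeds the bound:
a_0 = 3: 3/1  (≤ bound)
a_1 = 1: 4/1  (≤ bound)
a_2 = 2: 11/3  (≤ bound)
a_3 = 1: 15/4  (> 3, stop)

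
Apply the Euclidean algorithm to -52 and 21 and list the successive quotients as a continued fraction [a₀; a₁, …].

[-3; 1, 1, 10]

Repeatedly divide and take the remainder:
-52 = -3·21 + 11, so a_0 = -3
21 = 1·11 + 10, so a_1 = 1
11 = 1·10 + 1, so a_2 = 1
10 = 10·1 + 0, so a_3 = 10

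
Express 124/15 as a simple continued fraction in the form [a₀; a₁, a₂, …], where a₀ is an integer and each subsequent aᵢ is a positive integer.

Run the Euclidean algorithm, recording each quotient:
⌊124/15⌋ = 8, remainder 4
⌊15/4⌋ = 3, remainder 3
⌊4/3⌋ = 1, remainder 1
⌊3/1⌋ = 3, remainder 0

[8; 3, 1, 3]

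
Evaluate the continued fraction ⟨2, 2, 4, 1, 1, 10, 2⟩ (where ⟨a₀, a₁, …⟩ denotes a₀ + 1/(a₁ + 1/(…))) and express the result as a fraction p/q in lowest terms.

a_0 = 2: 2/1
a_1 = 2: 5/2
a_2 = 4: 22/9
a_3 = 1: 27/11
a_4 = 1: 49/20
a_5 = 10: 517/211
a_6 = 2: 1083/442

1083/442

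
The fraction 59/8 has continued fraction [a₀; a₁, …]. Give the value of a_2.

⌊59/8⌋ = 7, remainder 3
⌊8/3⌋ = 2, remainder 2
⌊3/2⌋ = 1, remainder 1

1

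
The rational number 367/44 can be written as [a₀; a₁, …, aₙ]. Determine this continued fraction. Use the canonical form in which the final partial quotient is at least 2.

⌊367/44⌋ = 8, remainder 15
⌊44/15⌋ = 2, remainder 14
⌊15/14⌋ = 1, remainder 1
⌊14/1⌋ = 14, remainder 0

[8; 2, 1, 14]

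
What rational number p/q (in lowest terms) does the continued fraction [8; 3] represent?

a_0 = 8: 8/1
a_1 = 3: 25/3

25/3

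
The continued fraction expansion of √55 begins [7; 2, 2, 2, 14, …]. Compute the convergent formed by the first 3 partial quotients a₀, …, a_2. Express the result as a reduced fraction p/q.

Work from the innermost term outward:
Start with 2.
2 + 1/(2/1) = 2 + 1/2 = 5/2
7 + 1/(5/2) = 7 + 2/5 = 37/5

37/5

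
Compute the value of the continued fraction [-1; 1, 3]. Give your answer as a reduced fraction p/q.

a_0 = -1: -1/1
a_1 = 1: 0/1
a_2 = 3: -1/4

-1/4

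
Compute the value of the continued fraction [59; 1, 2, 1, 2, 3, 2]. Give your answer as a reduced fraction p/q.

Work from the innermost term outward:
Start with 2.
3 + 1/(2/1) = 3 + 1/2 = 7/2
2 + 1/(7/2) = 2 + 2/7 = 16/7
1 + 1/(16/7) = 1 + 7/16 = 23/16
2 + 1/(23/16) = 2 + 16/23 = 62/23
1 + 1/(62/23) = 1 + 23/62 = 85/62
59 + 1/(85/62) = 59 + 62/85 = 5077/85

5077/85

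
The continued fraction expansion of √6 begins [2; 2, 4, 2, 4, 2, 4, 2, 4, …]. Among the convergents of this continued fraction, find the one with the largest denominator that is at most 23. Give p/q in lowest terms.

49/20

List convergents until the denominator exceeds the bound:
a_0 = 2: 2/1  (≤ bound)
a_1 = 2: 5/2  (≤ bound)
a_2 = 4: 22/9  (≤ bound)
a_3 = 2: 49/20  (≤ bound)
a_4 = 4: 218/89  (> 23, stop)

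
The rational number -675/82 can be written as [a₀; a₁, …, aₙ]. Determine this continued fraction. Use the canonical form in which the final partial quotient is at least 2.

[-9; 1, 3, 3, 6]

-675 = -9·82 + 63, so a_0 = -9
82 = 1·63 + 19, so a_1 = 1
63 = 3·19 + 6, so a_2 = 3
19 = 3·6 + 1, so a_3 = 3
6 = 6·1 + 0, so a_4 = 6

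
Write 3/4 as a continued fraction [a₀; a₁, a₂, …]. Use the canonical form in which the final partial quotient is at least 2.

⌊3/4⌋ = 0, remainder 3
⌊4/3⌋ = 1, remainder 1
⌊3/1⌋ = 3, remainder 0

[0; 1, 3]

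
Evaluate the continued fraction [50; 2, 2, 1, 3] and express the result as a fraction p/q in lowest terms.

Start with 3.
1 + 1/(3/1) = 1 + 1/3 = 4/3
2 + 1/(4/3) = 2 + 3/4 = 11/4
2 + 1/(11/4) = 2 + 4/11 = 26/11
50 + 1/(26/11) = 50 + 11/26 = 1311/26

1311/26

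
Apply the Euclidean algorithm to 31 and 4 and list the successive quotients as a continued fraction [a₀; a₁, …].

31 ÷ 4 → quotient 7, remainder 3
4 ÷ 3 → quotient 1, remainder 1
3 ÷ 1 → quotient 3, remainder 0

[7; 1, 3]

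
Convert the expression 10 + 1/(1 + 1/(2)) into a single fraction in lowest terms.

Start with 2.
1 + 1/(2/1) = 1 + 1/2 = 3/2
10 + 1/(3/2) = 10 + 2/3 = 32/3

32/3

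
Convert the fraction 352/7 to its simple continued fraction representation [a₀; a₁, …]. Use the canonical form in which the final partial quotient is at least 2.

352 ÷ 7 → quotient 50, remainder 2
7 ÷ 2 → quotient 3, remainder 1
2 ÷ 1 → quotient 2, remainder 0

[50; 3, 2]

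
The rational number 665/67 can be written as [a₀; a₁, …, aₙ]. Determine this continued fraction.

[9; 1, 12, 2, 2]

Run the Euclidean algorithm, recording each quotient:
665 ÷ 67 → quotient 9, remainder 62
67 ÷ 62 → quotient 1, remainder 5
62 ÷ 5 → quotient 12, remainder 2
5 ÷ 2 → quotient 2, remainder 1
2 ÷ 1 → quotient 2, remainder 0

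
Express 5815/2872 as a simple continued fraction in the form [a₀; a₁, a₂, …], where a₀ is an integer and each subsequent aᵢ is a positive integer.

[2; 40, 2, 4, 1, 1, 3]

5815 ÷ 2872 → quotient 2, remainder 71
2872 ÷ 71 → quotient 40, remainder 32
71 ÷ 32 → quotient 2, remainder 7
32 ÷ 7 → quotient 4, remainder 4
7 ÷ 4 → quotient 1, remainder 3
4 ÷ 3 → quotient 1, remainder 1
3 ÷ 1 → quotient 3, remainder 0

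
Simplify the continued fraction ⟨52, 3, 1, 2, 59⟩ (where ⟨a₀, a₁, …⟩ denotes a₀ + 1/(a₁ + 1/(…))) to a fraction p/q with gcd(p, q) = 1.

34134/653

Collapse the nested fraction from the inside out:
Start with 59.
2 + 1/(59/1) = 2 + 1/59 = 119/59
1 + 1/(119/59) = 1 + 59/119 = 178/119
3 + 1/(178/119) = 3 + 119/178 = 653/178
52 + 1/(653/178) = 52 + 178/653 = 34134/653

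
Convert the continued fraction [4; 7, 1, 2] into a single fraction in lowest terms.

a_0 = 4: 4/1
a_1 = 7: 29/7
a_2 = 1: 33/8
a_3 = 2: 95/23

95/23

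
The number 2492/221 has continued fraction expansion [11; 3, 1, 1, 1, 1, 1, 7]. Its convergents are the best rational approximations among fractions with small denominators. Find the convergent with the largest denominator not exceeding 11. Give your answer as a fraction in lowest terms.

124/11

a_0 = 11: 11/1  (≤ bound)
a_1 = 3: 34/3  (≤ bound)
a_2 = 1: 45/4  (≤ bound)
a_3 = 1: 79/7  (≤ bound)
a_4 = 1: 124/11  (≤ bound)
a_5 = 1: 203/18  (> 11, stop)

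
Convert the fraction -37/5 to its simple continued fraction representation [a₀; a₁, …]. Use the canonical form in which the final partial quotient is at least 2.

[-8; 1, 1, 2]

⌊-37/5⌋ = -8, remainder 3
⌊5/3⌋ = 1, remainder 2
⌊3/2⌋ = 1, remainder 1
⌊2/1⌋ = 2, remainder 0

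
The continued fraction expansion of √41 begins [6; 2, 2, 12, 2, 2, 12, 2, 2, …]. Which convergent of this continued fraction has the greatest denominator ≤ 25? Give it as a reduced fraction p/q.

List convergents until the denominator exceeds the bound:
a_0 = 6: 6/1  (≤ bound)
a_1 = 2: 13/2  (≤ bound)
a_2 = 2: 32/5  (≤ bound)
a_3 = 12: 397/62  (> 25, stop)

32/5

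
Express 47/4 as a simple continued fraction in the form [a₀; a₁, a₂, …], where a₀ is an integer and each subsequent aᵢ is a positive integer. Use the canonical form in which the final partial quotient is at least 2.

[11; 1, 3]

47 = 11·4 + 3, so a_0 = 11
4 = 1·3 + 1, so a_1 = 1
3 = 3·1 + 0, so a_2 = 3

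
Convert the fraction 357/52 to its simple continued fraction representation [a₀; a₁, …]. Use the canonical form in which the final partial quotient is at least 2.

[6; 1, 6, 2, 3]

357 = 6·52 + 45, so a_0 = 6
52 = 1·45 + 7, so a_1 = 1
45 = 6·7 + 3, so a_2 = 6
7 = 2·3 + 1, so a_3 = 2
3 = 3·1 + 0, so a_4 = 3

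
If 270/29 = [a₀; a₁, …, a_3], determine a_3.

270 = 9·29 + 9, so a_0 = 9
29 = 3·9 + 2, so a_1 = 3
9 = 4·2 + 1, so a_2 = 4
2 = 2·1 + 0, so a_3 = 2

2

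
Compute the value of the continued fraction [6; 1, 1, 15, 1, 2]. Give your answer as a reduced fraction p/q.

a_0 = 6: 6/1
a_1 = 1: 7/1
a_2 = 1: 13/2
a_3 = 15: 202/31
a_4 = 1: 215/33
a_5 = 2: 632/97

632/97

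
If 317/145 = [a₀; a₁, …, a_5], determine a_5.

3

317 = 2·145 + 27, so a_0 = 2
145 = 5·27 + 10, so a_1 = 5
27 = 2·10 + 7, so a_2 = 2
10 = 1·7 + 3, so a_3 = 1
7 = 2·3 + 1, so a_4 = 2
3 = 3·1 + 0, so a_5 = 3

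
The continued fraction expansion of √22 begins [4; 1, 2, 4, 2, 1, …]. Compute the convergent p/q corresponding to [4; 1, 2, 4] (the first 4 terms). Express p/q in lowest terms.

61/13

Start with 4.
2 + 1/(4/1) = 2 + 1/4 = 9/4
1 + 1/(9/4) = 1 + 4/9 = 13/9
4 + 1/(13/9) = 4 + 9/13 = 61/13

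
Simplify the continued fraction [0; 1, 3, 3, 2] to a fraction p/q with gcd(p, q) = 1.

a_0 = 0: 0/1
a_1 = 1: 1/1
a_2 = 3: 3/4
a_3 = 3: 10/13
a_4 = 2: 23/30

23/30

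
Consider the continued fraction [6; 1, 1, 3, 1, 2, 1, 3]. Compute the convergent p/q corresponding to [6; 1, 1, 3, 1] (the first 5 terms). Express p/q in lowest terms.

a_0 = 6: 6/1
a_1 = 1: 7/1
a_2 = 1: 13/2
a_3 = 3: 46/7
a_4 = 1: 59/9

59/9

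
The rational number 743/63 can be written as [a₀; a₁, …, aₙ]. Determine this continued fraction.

⌊743/63⌋ = 11, remainder 50
⌊63/50⌋ = 1, remainder 13
⌊50/13⌋ = 3, remainder 11
⌊13/11⌋ = 1, remainder 2
⌊11/2⌋ = 5, remainder 1
⌊2/1⌋ = 2, remainder 0

[11; 1, 3, 1, 5, 2]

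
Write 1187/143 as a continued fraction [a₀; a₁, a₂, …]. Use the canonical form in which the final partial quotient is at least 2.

[8; 3, 3, 14]

1187 = 8·143 + 43, so a_0 = 8
143 = 3·43 + 14, so a_1 = 3
43 = 3·14 + 1, so a_2 = 3
14 = 14·1 + 0, so a_3 = 14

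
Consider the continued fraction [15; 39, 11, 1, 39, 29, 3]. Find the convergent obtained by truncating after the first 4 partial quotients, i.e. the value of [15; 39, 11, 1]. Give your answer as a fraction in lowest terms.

7047/469

a_0 = 15: 15/1
a_1 = 39: 586/39
a_2 = 11: 6461/430
a_3 = 1: 7047/469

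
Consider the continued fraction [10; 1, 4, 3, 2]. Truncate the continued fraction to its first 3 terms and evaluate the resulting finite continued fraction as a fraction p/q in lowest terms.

Start with 4.
1 + 1/(4/1) = 1 + 1/4 = 5/4
10 + 1/(5/4) = 10 + 4/5 = 54/5

54/5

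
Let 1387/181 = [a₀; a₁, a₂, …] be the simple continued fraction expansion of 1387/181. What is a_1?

Apply division with remainder until the remainder is 0:
⌊1387/181⌋ = 7, remainder 120
⌊181/120⌋ = 1, remainder 61

1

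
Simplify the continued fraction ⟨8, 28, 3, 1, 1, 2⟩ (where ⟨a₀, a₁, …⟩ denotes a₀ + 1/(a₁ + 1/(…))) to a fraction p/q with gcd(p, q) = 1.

4090/509

Start with 2.
1 + 1/(2/1) = 1 + 1/2 = 3/2
1 + 1/(3/2) = 1 + 2/3 = 5/3
3 + 1/(5/3) = 3 + 3/5 = 18/5
28 + 1/(18/5) = 28 + 5/18 = 509/18
8 + 1/(509/18) = 8 + 18/509 = 4090/509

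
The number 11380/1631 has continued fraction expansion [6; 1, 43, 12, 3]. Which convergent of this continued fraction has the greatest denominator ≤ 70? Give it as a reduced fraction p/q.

a_0 = 6: 6/1  (≤ bound)
a_1 = 1: 7/1  (≤ bound)
a_2 = 43: 307/44  (≤ bound)
a_3 = 12: 3691/529  (> 70, stop)

307/44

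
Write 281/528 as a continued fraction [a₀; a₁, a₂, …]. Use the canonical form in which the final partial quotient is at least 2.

[0; 1, 1, 7, 3, 1, 3, 2]

281 = 0·528 + 281, so a_0 = 0
528 = 1·281 + 247, so a_1 = 1
281 = 1·247 + 34, so a_2 = 1
247 = 7·34 + 9, so a_3 = 7
34 = 3·9 + 7, so a_4 = 3
9 = 1·7 + 2, so a_5 = 1
7 = 3·2 + 1, so a_6 = 3
2 = 2·1 + 0, so a_7 = 2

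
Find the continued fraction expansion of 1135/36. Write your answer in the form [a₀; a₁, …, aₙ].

1135 = 31·36 + 19, so a_0 = 31
36 = 1·19 + 17, so a_1 = 1
19 = 1·17 + 2, so a_2 = 1
17 = 8·2 + 1, so a_3 = 8
2 = 2·1 + 0, so a_4 = 2

[31; 1, 1, 8, 2]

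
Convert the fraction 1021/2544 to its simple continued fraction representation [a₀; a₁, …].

Repeatedly divide and take the remainder:
⌊1021/2544⌋ = 0, remainder 1021
⌊2544/1021⌋ = 2, remainder 502
⌊1021/502⌋ = 2, remainder 17
⌊502/17⌋ = 29, remainder 9
⌊17/9⌋ = 1, remainder 8
⌊9/8⌋ = 1, remainder 1
⌊8/1⌋ = 8, remainder 0

[0; 2, 2, 29, 1, 1, 8]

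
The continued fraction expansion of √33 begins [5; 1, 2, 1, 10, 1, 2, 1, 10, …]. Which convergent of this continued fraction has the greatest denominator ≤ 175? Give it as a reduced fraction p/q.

a_0 = 5: 5/1  (≤ bound)
a_1 = 1: 6/1  (≤ bound)
a_2 = 2: 17/3  (≤ bound)
a_3 = 1: 23/4  (≤ bound)
a_4 = 10: 247/43  (≤ bound)
a_5 = 1: 270/47  (≤ bound)
a_6 = 2: 787/137  (≤ bound)
a_7 = 1: 1057/184  (> 175, stop)

787/137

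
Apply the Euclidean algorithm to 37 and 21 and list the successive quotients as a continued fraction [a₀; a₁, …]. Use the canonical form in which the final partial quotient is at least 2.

Apply division with remainder until the remainder is 0:
⌊37/21⌋ = 1, remainder 16
⌊21/16⌋ = 1, remainder 5
⌊16/5⌋ = 3, remainder 1
⌊5/1⌋ = 5, remainder 0

[1; 1, 3, 5]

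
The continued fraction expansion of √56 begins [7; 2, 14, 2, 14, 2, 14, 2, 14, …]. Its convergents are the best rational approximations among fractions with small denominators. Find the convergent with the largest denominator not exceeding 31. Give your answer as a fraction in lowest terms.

217/29

a_0 = 7: 7/1  (≤ bound)
a_1 = 2: 15/2  (≤ bound)
a_2 = 14: 217/29  (≤ bound)
a_3 = 2: 449/60  (> 31, stop)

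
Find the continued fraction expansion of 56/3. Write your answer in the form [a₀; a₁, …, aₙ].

Run the Euclidean algorithm, recording each quotient:
56 ÷ 3 → quotient 18, remainder 2
3 ÷ 2 → quotient 1, remainder 1
2 ÷ 1 → quotient 2, remainder 0

[18; 1, 2]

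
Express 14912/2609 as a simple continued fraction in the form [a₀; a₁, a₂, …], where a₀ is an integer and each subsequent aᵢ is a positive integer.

Run the Euclidean algorithm, recording each quotient:
⌊14912/2609⌋ = 5, remainder 1867
⌊2609/1867⌋ = 1, remainder 742
⌊1867/742⌋ = 2, remainder 383
⌊742/383⌋ = 1, remainder 359
⌊383/359⌋ = 1, remainder 24
⌊359/24⌋ = 14, remainder 23
⌊24/23⌋ = 1, remainder 1
⌊23/1⌋ = 23, remainder 0

[5; 1, 2, 1, 1, 14, 1, 23]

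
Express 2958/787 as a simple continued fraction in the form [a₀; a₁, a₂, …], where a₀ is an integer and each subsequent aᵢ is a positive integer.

[3; 1, 3, 7, 27]

Run the Euclidean algorithm, recording each quotient:
2958 = 3·787 + 597, so a_0 = 3
787 = 1·597 + 190, so a_1 = 1
597 = 3·190 + 27, so a_2 = 3
190 = 7·27 + 1, so a_3 = 7
27 = 27·1 + 0, so a_4 = 27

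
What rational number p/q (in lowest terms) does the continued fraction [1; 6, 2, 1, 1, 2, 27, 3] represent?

Start with 3.
27 + 1/(3/1) = 27 + 1/3 = 82/3
2 + 1/(82/3) = 2 + 3/82 = 167/82
1 + 1/(167/82) = 1 + 82/167 = 249/167
1 + 1/(249/167) = 1 + 167/249 = 416/249
2 + 1/(416/249) = 2 + 249/416 = 1081/416
6 + 1/(1081/416) = 6 + 416/1081 = 6902/1081
1 + 1/(6902/1081) = 1 + 1081/6902 = 7983/6902

7983/6902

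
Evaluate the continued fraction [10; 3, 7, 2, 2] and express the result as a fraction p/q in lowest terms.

a_0 = 10: 10/1
a_1 = 3: 31/3
a_2 = 7: 227/22
a_3 = 2: 485/47
a_4 = 2: 1197/116

1197/116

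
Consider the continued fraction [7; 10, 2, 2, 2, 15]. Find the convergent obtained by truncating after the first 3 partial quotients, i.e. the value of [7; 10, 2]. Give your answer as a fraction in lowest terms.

149/21

Start with 2.
10 + 1/(2/1) = 10 + 1/2 = 21/2
7 + 1/(21/2) = 7 + 2/21 = 149/21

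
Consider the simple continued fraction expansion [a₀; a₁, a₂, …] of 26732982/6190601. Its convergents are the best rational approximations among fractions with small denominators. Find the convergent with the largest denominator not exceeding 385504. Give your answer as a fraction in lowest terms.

a_0 = 4: 4/1  (≤ bound)
a_1 = 3: 13/3  (≤ bound)
a_2 = 7: 95/22  (≤ bound)
a_3 = 15: 1438/333  (≤ bound)
a_4 = 15: 21665/5017  (≤ bound)
a_5 = 42: 911368/211047  (≤ bound)
a_6 = 2: 1844401/427111  (> 385504, stop)

911368/211047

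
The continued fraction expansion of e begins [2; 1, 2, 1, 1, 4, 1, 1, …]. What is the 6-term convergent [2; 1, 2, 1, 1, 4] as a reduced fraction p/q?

87/32

Collapse the nested fraction from the inside out:
Start with 4.
1 + 1/(4/1) = 1 + 1/4 = 5/4
1 + 1/(5/4) = 1 + 4/5 = 9/5
2 + 1/(9/5) = 2 + 5/9 = 23/9
1 + 1/(23/9) = 1 + 9/23 = 32/23
2 + 1/(32/23) = 2 + 23/32 = 87/32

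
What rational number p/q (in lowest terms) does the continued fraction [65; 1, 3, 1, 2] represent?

a_0 = 65: 65/1
a_1 = 1: 66/1
a_2 = 3: 263/4
a_3 = 1: 329/5
a_4 = 2: 921/14

921/14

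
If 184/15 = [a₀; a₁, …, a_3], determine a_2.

1

Apply division with remainder until the remainder is 0:
184 ÷ 15 → quotient 12, remainder 4
15 ÷ 4 → quotient 3, remainder 3
4 ÷ 3 → quotient 1, remainder 1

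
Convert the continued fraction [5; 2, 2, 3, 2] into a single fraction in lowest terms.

a_0 = 5: 5/1
a_1 = 2: 11/2
a_2 = 2: 27/5
a_3 = 3: 92/17
a_4 = 2: 211/39

211/39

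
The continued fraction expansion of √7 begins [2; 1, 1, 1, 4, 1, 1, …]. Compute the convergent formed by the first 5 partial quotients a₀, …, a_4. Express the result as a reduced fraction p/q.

37/14

a_0 = 2: 2/1
a_1 = 1: 3/1
a_2 = 1: 5/2
a_3 = 1: 8/3
a_4 = 4: 37/14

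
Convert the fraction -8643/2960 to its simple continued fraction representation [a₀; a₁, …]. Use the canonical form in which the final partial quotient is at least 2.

[-3; 12, 2, 23, 5]

Repeatedly divide and take the remainder:
-8643 = -3·2960 + 237, so a_0 = -3
2960 = 12·237 + 116, so a_1 = 12
237 = 2·116 + 5, so a_2 = 2
116 = 23·5 + 1, so a_3 = 23
5 = 5·1 + 0, so a_4 = 5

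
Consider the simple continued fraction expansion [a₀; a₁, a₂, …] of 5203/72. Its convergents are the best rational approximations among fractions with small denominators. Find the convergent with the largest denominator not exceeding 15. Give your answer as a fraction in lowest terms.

a_0 = 72: 72/1  (≤ bound)
a_1 = 3: 217/3  (≤ bound)
a_2 = 1: 289/4  (≤ bound)
a_3 = 3: 1084/15  (≤ bound)
a_4 = 1: 1373/19  (> 15, stop)

1084/15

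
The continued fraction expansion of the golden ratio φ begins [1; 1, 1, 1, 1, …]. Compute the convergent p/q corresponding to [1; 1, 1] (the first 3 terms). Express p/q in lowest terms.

Starting at the tail and folding back:
Start with 1.
1 + 1/(1/1) = 1 + 1/1 = 2/1
1 + 1/(2/1) = 1 + 1/2 = 3/2

3/2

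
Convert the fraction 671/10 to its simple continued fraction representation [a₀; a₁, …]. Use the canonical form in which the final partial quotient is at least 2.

[67; 10]

Apply division with remainder until the remainder is 0:
671 ÷ 10 → quotient 67, remainder 1
10 ÷ 1 → quotient 10, remainder 0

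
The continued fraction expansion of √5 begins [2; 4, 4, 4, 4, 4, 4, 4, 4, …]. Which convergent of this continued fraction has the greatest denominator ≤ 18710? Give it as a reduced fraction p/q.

12238/5473

a_0 = 2: 2/1  (≤ bound)
a_1 = 4: 9/4  (≤ bound)
a_2 = 4: 38/17  (≤ bound)
a_3 = 4: 161/72  (≤ bound)
a_4 = 4: 682/305  (≤ bound)
a_5 = 4: 2889/1292  (≤ bound)
a_6 = 4: 12238/5473  (≤ bound)
a_7 = 4: 51841/23184  (> 18710, stop)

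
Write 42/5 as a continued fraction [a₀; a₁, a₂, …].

⌊42/5⌋ = 8, remainder 2
⌊5/2⌋ = 2, remainder 1
⌊2/1⌋ = 2, remainder 0

[8; 2, 2]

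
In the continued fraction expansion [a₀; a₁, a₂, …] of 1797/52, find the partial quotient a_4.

1797 = 34·52 + 29, so a_0 = 34
52 = 1·29 + 23, so a_1 = 1
29 = 1·23 + 6, so a_2 = 1
23 = 3·6 + 5, so a_3 = 3
6 = 1·5 + 1, so a_4 = 1

1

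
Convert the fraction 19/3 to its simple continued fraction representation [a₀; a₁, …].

[6; 3]

19 ÷ 3 → quotient 6, remainder 1
3 ÷ 1 → quotient 3, remainder 0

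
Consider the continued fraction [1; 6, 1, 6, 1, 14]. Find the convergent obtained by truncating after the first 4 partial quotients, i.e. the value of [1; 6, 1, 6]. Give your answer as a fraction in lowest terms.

55/48

Use the convergent recurrence hₖ = aₖ·hₖ₋₁ + hₖ₋₂ (and likewise for the denominators kₖ):
a_0 = 1: 1/1
a_1 = 6: 7/6
a_2 = 1: 8/7
a_3 = 6: 55/48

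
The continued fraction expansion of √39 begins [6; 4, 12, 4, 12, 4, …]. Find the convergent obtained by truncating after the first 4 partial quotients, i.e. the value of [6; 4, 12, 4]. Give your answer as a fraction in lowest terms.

1249/200

Start with 4.
12 + 1/(4/1) = 12 + 1/4 = 49/4
4 + 1/(49/4) = 4 + 4/49 = 200/49
6 + 1/(200/49) = 6 + 49/200 = 1249/200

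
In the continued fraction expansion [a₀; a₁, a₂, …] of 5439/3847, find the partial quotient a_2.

2

Repeatedly divide and take the remainder:
⌊5439/3847⌋ = 1, remainder 1592
⌊3847/1592⌋ = 2, remainder 663
⌊1592/663⌋ = 2, remainder 266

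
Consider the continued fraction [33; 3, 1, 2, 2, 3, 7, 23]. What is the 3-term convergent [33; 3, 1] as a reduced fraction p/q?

Build up convergents one term at a time:
a_0 = 33: 33/1
a_1 = 3: 100/3
a_2 = 1: 133/4

133/4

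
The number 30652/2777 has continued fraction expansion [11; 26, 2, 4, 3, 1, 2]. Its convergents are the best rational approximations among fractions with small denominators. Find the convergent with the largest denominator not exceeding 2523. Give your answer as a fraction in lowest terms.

11093/1005

List convergents until the denominator exceeds the bound:
a_0 = 11: 11/1  (≤ bound)
a_1 = 26: 287/26  (≤ bound)
a_2 = 2: 585/53  (≤ bound)
a_3 = 4: 2627/238  (≤ bound)
a_4 = 3: 8466/767  (≤ bound)
a_5 = 1: 11093/1005  (≤ bound)
a_6 = 2: 30652/2777  (> 2523, stop)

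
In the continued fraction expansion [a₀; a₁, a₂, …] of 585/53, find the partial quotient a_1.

585 = 11·53 + 2, so a_0 = 11
53 = 26·2 + 1, so a_1 = 26

26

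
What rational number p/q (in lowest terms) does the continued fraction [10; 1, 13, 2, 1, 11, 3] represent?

a_0 = 10: 10/1
a_1 = 1: 11/1
a_2 = 13: 153/14
a_3 = 2: 317/29
a_4 = 1: 470/43
a_5 = 11: 5487/502
a_6 = 3: 16931/1549

16931/1549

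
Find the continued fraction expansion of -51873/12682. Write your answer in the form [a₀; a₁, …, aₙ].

Apply division with remainder until the remainder is 0:
-51873 = -5·12682 + 11537, so a_0 = -5
12682 = 1·11537 + 1145, so a_1 = 1
11537 = 10·1145 + 87, so a_2 = 10
1145 = 13·87 + 14, so a_3 = 13
87 = 6·14 + 3, so a_4 = 6
14 = 4·3 + 2, so a_5 = 4
3 = 1·2 + 1, so a_6 = 1
2 = 2·1 + 0, so a_7 = 2

[-5; 1, 10, 13, 6, 4, 1, 2]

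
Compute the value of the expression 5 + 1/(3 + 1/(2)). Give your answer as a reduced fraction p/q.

Build up convergents one term at a time:
a_0 = 5: 5/1
a_1 = 3: 16/3
a_2 = 2: 37/7

37/7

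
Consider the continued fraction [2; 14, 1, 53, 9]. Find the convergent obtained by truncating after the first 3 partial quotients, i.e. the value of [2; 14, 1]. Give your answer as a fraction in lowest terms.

a_0 = 2: 2/1
a_1 = 14: 29/14
a_2 = 1: 31/15

31/15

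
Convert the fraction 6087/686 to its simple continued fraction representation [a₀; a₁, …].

6087 = 8·686 + 599, so a_0 = 8
686 = 1·599 + 87, so a_1 = 1
599 = 6·87 + 77, so a_2 = 6
87 = 1·77 + 10, so a_3 = 1
77 = 7·10 + 7, so a_4 = 7
10 = 1·7 + 3, so a_5 = 1
7 = 2·3 + 1, so a_6 = 2
3 = 3·1 + 0, so a_7 = 3

[8; 1, 6, 1, 7, 1, 2, 3]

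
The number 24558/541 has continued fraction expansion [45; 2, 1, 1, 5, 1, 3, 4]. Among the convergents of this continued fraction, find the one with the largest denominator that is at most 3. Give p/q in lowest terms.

136/3

a_0 = 45: 45/1  (≤ bound)
a_1 = 2: 91/2  (≤ bound)
a_2 = 1: 136/3  (≤ bound)
a_3 = 1: 227/5  (> 3, stop)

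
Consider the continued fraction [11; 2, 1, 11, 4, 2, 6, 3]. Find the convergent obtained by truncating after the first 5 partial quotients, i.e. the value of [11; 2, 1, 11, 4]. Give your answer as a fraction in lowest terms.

1622/143

Starting at the tail and folding back:
Start with 4.
11 + 1/(4/1) = 11 + 1/4 = 45/4
1 + 1/(45/4) = 1 + 4/45 = 49/45
2 + 1/(49/45) = 2 + 45/49 = 143/49
11 + 1/(143/49) = 11 + 49/143 = 1622/143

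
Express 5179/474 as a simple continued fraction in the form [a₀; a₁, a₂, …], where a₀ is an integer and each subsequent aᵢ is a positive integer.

5179 = 10·474 + 439, so a_0 = 10
474 = 1·439 + 35, so a_1 = 1
439 = 12·35 + 19, so a_2 = 12
35 = 1·19 + 16, so a_3 = 1
19 = 1·16 + 3, so a_4 = 1
16 = 5·3 + 1, so a_5 = 5
3 = 3·1 + 0, so a_6 = 3

[10; 1, 12, 1, 1, 5, 3]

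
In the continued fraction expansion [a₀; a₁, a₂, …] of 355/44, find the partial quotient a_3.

2

Run the Euclidean algorithm, recording each quotient:
355 ÷ 44 → quotient 8, remainder 3
44 ÷ 3 → quotient 14, remainder 2
3 ÷ 2 → quotient 1, remainder 1
2 ÷ 1 → quotient 2, remainder 0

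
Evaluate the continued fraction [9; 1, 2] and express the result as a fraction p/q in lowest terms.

29/3

Starting at the tail and folding back:
Start with 2.
1 + 1/(2/1) = 1 + 1/2 = 3/2
9 + 1/(3/2) = 9 + 2/3 = 29/3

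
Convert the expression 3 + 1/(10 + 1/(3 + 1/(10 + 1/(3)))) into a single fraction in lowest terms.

Start with 3.
10 + 1/(3/1) = 10 + 1/3 = 31/3
3 + 1/(31/3) = 3 + 3/31 = 96/31
10 + 1/(96/31) = 10 + 31/96 = 991/96
3 + 1/(991/96) = 3 + 96/991 = 3069/991

3069/991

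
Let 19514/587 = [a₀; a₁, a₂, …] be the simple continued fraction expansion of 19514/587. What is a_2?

⌊19514/587⌋ = 33, remainder 143
⌊587/143⌋ = 4, remainder 15
⌊143/15⌋ = 9, remainder 8

9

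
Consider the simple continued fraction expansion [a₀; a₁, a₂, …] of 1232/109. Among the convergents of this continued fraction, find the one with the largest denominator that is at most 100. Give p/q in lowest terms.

List convergents until the denominator exceeds the bound:
a_0 = 11: 11/1  (≤ bound)
a_1 = 3: 34/3  (≤ bound)
a_2 = 3: 113/10  (≤ bound)
a_3 = 3: 373/33  (≤ bound)
a_4 = 3: 1232/109  (> 100, stop)

373/33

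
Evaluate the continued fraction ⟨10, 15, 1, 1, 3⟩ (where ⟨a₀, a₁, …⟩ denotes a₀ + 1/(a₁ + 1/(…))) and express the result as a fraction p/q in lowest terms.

Build up convergents one term at a time:
a_0 = 10: 10/1
a_1 = 15: 151/15
a_2 = 1: 161/16
a_3 = 1: 312/31
a_4 = 3: 1097/109

1097/109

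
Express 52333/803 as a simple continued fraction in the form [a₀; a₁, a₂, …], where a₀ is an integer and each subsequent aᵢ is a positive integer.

[65; 5, 1, 4, 1, 1, 12]

⌊52333/803⌋ = 65, remainder 138
⌊803/138⌋ = 5, remainder 113
⌊138/113⌋ = 1, remainder 25
⌊113/25⌋ = 4, remainder 13
⌊25/13⌋ = 1, remainder 12
⌊13/12⌋ = 1, remainder 1
⌊12/1⌋ = 12, remainder 0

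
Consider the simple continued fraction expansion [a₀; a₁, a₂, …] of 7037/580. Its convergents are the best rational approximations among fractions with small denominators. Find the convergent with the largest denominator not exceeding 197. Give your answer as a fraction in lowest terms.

1371/113

a_0 = 12: 12/1  (≤ bound)
a_1 = 7: 85/7  (≤ bound)
a_2 = 1: 97/8  (≤ bound)
a_3 = 1: 182/15  (≤ bound)
a_4 = 7: 1371/113  (≤ bound)
a_5 = 5: 7037/580  (> 197, stop)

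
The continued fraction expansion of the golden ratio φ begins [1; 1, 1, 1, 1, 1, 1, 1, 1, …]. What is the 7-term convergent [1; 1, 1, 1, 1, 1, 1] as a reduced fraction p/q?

21/13

a_0 = 1: 1/1
a_1 = 1: 2/1
a_2 = 1: 3/2
a_3 = 1: 5/3
a_4 = 1: 8/5
a_5 = 1: 13/8
a_6 = 1: 21/13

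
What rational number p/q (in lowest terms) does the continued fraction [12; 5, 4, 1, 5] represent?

1841/151

Use the convergent recurrence hₖ = aₖ·hₖ₋₁ + hₖ₋₂ (and likewise for the denominators kₖ):
a_0 = 12: 12/1
a_1 = 5: 61/5
a_2 = 4: 256/21
a_3 = 1: 317/26
a_4 = 5: 1841/151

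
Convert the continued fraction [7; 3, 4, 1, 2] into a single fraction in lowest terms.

329/45

a_0 = 7: 7/1
a_1 = 3: 22/3
a_2 = 4: 95/13
a_3 = 1: 117/16
a_4 = 2: 329/45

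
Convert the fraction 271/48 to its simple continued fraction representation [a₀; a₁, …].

[5; 1, 1, 1, 4, 1, 2]

Repeatedly divide and take the remainder:
271 = 5·48 + 31, so a_0 = 5
48 = 1·31 + 17, so a_1 = 1
31 = 1·17 + 14, so a_2 = 1
17 = 1·14 + 3, so a_3 = 1
14 = 4·3 + 2, so a_4 = 4
3 = 1·2 + 1, so a_5 = 1
2 = 2·1 + 0, so a_6 = 2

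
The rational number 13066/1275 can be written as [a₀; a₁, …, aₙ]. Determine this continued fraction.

13066 ÷ 1275 → quotient 10, remainder 316
1275 ÷ 316 → quotient 4, remainder 11
316 ÷ 11 → quotient 28, remainder 8
11 ÷ 8 → quotient 1, remainder 3
8 ÷ 3 → quotient 2, remainder 2
3 ÷ 2 → quotient 1, remainder 1
2 ÷ 1 → quotient 2, remainder 0

[10; 4, 28, 1, 2, 1, 2]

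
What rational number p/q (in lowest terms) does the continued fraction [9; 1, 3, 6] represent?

Starting at the tail and folding back:
Start with 6.
3 + 1/(6/1) = 3 + 1/6 = 19/6
1 + 1/(19/6) = 1 + 6/19 = 25/19
9 + 1/(25/19) = 9 + 19/25 = 244/25

244/25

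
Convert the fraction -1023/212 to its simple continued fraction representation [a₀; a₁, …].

-1023 = -5·212 + 37, so a_0 = -5
212 = 5·37 + 27, so a_1 = 5
37 = 1·27 + 10, so a_2 = 1
27 = 2·10 + 7, so a_3 = 2
10 = 1·7 + 3, so a_4 = 1
7 = 2·3 + 1, so a_5 = 2
3 = 3·1 + 0, so a_6 = 3

[-5; 5, 1, 2, 1, 2, 3]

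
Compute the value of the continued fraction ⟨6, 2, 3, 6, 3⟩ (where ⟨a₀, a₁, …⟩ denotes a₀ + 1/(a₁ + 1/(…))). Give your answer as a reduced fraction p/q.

Compute successive convergents:
a_0 = 6: 6/1
a_1 = 2: 13/2
a_2 = 3: 45/7
a_3 = 6: 283/44
a_4 = 3: 894/139

894/139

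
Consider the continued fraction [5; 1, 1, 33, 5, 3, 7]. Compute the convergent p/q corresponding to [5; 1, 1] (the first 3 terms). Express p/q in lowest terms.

Start with 1.
1 + 1/(1/1) = 1 + 1/1 = 2/1
5 + 1/(2/1) = 5 + 1/2 = 11/2

11/2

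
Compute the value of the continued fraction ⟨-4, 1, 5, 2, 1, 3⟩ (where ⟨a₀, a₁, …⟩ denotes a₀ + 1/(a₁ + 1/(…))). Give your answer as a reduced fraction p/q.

a_0 = -4: -4/1
a_1 = 1: -3/1
a_2 = 5: -19/6
a_3 = 2: -41/13
a_4 = 1: -60/19
a_5 = 3: -221/70

-221/70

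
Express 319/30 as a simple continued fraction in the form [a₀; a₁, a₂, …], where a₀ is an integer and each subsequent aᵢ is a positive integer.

319 = 10·30 + 19, so a_0 = 10
30 = 1·19 + 11, so a_1 = 1
19 = 1·11 + 8, so a_2 = 1
11 = 1·8 + 3, so a_3 = 1
8 = 2·3 + 2, so a_4 = 2
3 = 1·2 + 1, so a_5 = 1
2 = 2·1 + 0, so a_6 = 2

[10; 1, 1, 1, 2, 1, 2]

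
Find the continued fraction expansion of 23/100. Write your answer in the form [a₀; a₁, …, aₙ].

[0; 4, 2, 1, 7]

23 = 0·100 + 23, so a_0 = 0
100 = 4·23 + 8, so a_1 = 4
23 = 2·8 + 7, so a_2 = 2
8 = 1·7 + 1, so a_3 = 1
7 = 7·1 + 0, so a_4 = 7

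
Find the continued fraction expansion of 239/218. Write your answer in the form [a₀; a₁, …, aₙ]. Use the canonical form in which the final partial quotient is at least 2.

[1; 10, 2, 1, 1, 1, 2]

⌊239/218⌋ = 1, remainder 21
⌊218/21⌋ = 10, remainder 8
⌊21/8⌋ = 2, remainder 5
⌊8/5⌋ = 1, remainder 3
⌊5/3⌋ = 1, remainder 2
⌊3/2⌋ = 1, remainder 1
⌊2/1⌋ = 2, remainder 0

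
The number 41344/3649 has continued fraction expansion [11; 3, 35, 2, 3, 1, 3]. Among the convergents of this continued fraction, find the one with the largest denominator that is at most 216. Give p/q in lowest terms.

List convergents until the denominator exceeds the bound:
a_0 = 11: 11/1  (≤ bound)
a_1 = 3: 34/3  (≤ bound)
a_2 = 35: 1201/106  (≤ bound)
a_3 = 2: 2436/215  (≤ bound)
a_4 = 3: 8509/751  (> 216, stop)

2436/215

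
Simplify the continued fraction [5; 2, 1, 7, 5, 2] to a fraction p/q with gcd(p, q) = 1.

1385/259

Start with 2.
5 + 1/(2/1) = 5 + 1/2 = 11/2
7 + 1/(11/2) = 7 + 2/11 = 79/11
1 + 1/(79/11) = 1 + 11/79 = 90/79
2 + 1/(90/79) = 2 + 79/90 = 259/90
5 + 1/(259/90) = 5 + 90/259 = 1385/259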